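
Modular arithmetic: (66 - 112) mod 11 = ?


66 - 112 = -46
-46 mod 11 = 9


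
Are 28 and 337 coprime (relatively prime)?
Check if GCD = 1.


Euclidean algorithm:
337 = 12 * 28 + 1
28 = 28 * 1 + 0
GCD(28, 337) = 1

Yes, coprime (GCD = 1)


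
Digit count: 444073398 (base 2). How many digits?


444073398 in base 2 = 11010011110000000010110110110
Number of digits = 29

29 digits (base 2)


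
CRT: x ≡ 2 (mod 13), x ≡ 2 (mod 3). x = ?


M = 13*3 = 39
M1 = M/13 = 3, M2 = M/3 = 13
M1^(-1) mod 13 = 9, M2^(-1) mod 3 = 1
x = 2*3*9 + 2*13*1 = 80
80 mod 39 = 2
Check: 2 mod 13 = 2 ✓, 2 mod 3 = 2 ✓

x ≡ 2 (mod 39)


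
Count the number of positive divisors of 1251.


1251 = 3^2 × 139^1
d(1251) = (2+1) × (1+1) = 6

6 divisors


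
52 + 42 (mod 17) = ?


52 + 42 = 94
94 mod 17 = 9


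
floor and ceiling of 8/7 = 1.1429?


8/7 = 1.1429
floor = 1
ceil = 2

floor = 1, ceil = 2


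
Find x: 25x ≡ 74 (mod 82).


GCD(25, 82) = 1, unique solution
a^(-1) mod 82 = 23
x = 23 * 74 mod 82 = 62

x ≡ 62 (mod 82)


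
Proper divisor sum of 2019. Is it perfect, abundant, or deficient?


Proper divisors: 1, 3, 673
Sum = 1 + 3 + 673 = 677
677 < 2019 → deficient

s(2019) = 677 (deficient)


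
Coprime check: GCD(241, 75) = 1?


Euclidean algorithm:
241 = 3 * 75 + 16
75 = 4 * 16 + 11
16 = 1 * 11 + 5
11 = 2 * 5 + 1
5 = 5 * 1 + 0
GCD(241, 75) = 1

Yes, coprime (GCD = 1)


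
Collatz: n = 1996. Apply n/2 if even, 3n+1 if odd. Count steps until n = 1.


1996 → 998 → 499 → 1498 → 749 → 2248 → 1124 → 562 → 281 → 844 → 422 → 211 → 634 → 317 → 952 → 476 → 238 → 119 → 358 → 179 → 538 → 269 → 808 → 404 → 202 → 101 → 304 → 152 → 76 → 38 → 19 → 58 → 29 → 88 → 44 → 22 → 11 → 34 → 17 → 52 → 26 → 13 → 40 → 20 → 10 → 5 → 16 → 8 → 4 → 2 → 1
Total steps = 50

50 steps


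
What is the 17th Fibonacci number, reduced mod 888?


F(k) mod 888 for k=1..17:
1, 1, 2, 3, 5, 8, 13, 21, 34, 55, 89, 144, 233, 377, 610, 99, 709
F(17) mod 888 = 709


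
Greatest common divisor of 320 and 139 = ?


320 = 2 * 139 + 42
139 = 3 * 42 + 13
42 = 3 * 13 + 3
13 = 4 * 3 + 1
3 = 3 * 1 + 0
GCD = 1


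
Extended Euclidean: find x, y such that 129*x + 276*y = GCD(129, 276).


Tabular extended Euclidean (each row: r = 129*s + 276*t):
r=129, s=1, t=0
r=276, s=0, t=1
q=0: r=129, s=1, t=0   [129*(1) + 276*(0) = 129]
q=2: r=18, s=-2, t=1   [129*(-2) + 276*(1) = 18]
q=7: r=3, s=15, t=-7   [129*(15) + 276*(-7) = 3]
q=6: r=0, s=-92, t=43   [129*(-92) + 276*(43) = 0]
GCD = 3; from the row with r=3: x=15, y=-7
Check: 129*(15) + 276*(-7) = 1935 - 1932 = 3

GCD = 3, x = 15, y = -7


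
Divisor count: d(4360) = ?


4360 = 2^3 × 5^1 × 109^1
d(4360) = (3+1) × (1+1) × (1+1) = 16

16 divisors


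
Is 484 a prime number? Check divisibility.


484 / 2 = 242 (exact division)
484 is NOT prime.

No, 484 is not prime


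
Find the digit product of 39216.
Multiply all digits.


3 × 9 × 2 × 1 × 6 = 324


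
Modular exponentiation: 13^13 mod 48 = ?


13^1 mod 48 = 13
13^2 mod 48 = 25
13^3 mod 48 = 37
13^4 mod 48 = 1
13^5 mod 48 = 13
13^6 mod 48 = 25
13^7 mod 48 = 37
13^8 mod 48 = 1
13^9 mod 48 = 13
13^10 mod 48 = 25
13^11 mod 48 = 37
13^12 mod 48 = 1
13^13 mod 48 = 13


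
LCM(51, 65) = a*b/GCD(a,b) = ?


GCD(51, 65) = 1
LCM = 51*65/1 = 3315/1 = 3315

LCM = 3315


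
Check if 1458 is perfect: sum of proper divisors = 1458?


Proper divisors of 1458: 1, 2, 3, 6, 9, 18, 27, 54, 81, 162, 243, 486, 729
Sum = 1 + 2 + 3 + 6 + 9 + 18 + 27 + 54 + 81 + 162 + 243 + 486 + 729 = 1821

No, 1458 is not perfect (1821 ≠ 1458)


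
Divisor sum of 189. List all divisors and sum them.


Divisors of 189: 1, 3, 7, 9, 21, 27, 63, 189
Sum = 1 + 3 + 7 + 9 + 21 + 27 + 63 + 189 = 320

σ(189) = 320


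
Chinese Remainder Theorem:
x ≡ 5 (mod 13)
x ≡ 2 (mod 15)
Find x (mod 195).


M = 13*15 = 195
M1 = M/13 = 15, M2 = M/15 = 13
M1^(-1) mod 13 = 7, M2^(-1) mod 15 = 7
x = 5*15*7 + 2*13*7 = 707
707 mod 195 = 122
Check: 122 mod 13 = 5 ✓, 122 mod 15 = 2 ✓

x ≡ 122 (mod 195)


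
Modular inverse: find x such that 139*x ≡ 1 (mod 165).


Use the extended Euclidean algorithm on (165, 139); each row r = 165*s + 139*t:
r=165, s=1, t=0
r=139, s=0, t=1
q=1: r=26, s=1, t=-1   [165*(1) + 139*(-1) = 26]
q=5: r=9, s=-5, t=6   [165*(-5) + 139*(6) = 9]
q=2: r=8, s=11, t=-13   [165*(11) + 139*(-13) = 8]
q=1: r=1, s=-16, t=19   [165*(-16) + 139*(19) = 1]
q=8: r=0, s=139, t=-165   [165*(139) + 139*(-165) = 0]
GCD = 1 with t = 19, so 139*(19) ≡ 1 (mod 165)
Inverse = 19 mod 165 = 19
Check: 139 * 19 = 2641 ≡ 1 (mod 165)

139^(-1) ≡ 19 (mod 165)


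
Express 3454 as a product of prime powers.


3454 / 2 = 1727
1727 / 11 = 157
157 / 157 = 1
3454 = 2 × 11 × 157


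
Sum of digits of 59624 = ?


5 + 9 + 6 + 2 + 4 = 26


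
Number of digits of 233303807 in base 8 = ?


233303807 in base 8 = 1571767377
Number of digits = 10

10 digits (base 8)


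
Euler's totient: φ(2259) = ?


2259 = 3^2 × 251
Prime factors: 3, 251
φ(2259) = 2259 × (1-1/3) × (1-1/251)
= 2259 × 2/3 × 250/251 = 1500

φ(2259) = 1500


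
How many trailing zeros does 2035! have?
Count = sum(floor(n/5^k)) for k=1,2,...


floor(2035/5) = 407
floor(2035/25) = 81
floor(2035/125) = 16
floor(2035/625) = 3
Total = 507

507 trailing zeros


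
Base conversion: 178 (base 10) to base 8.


178 (base 10) = 178 (decimal)
178 (decimal) = 262 (base 8)


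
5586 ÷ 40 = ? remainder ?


5586 = 40 * 139 + 26
Check: 5560 + 26 = 5586

q = 139, r = 26


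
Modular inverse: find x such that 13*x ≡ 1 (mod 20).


Use the extended Euclidean algorithm on (20, 13); each row r = 20*s + 13*t:
r=20, s=1, t=0
r=13, s=0, t=1
q=1: r=7, s=1, t=-1   [20*(1) + 13*(-1) = 7]
q=1: r=6, s=-1, t=2   [20*(-1) + 13*(2) = 6]
q=1: r=1, s=2, t=-3   [20*(2) + 13*(-3) = 1]
q=6: r=0, s=-13, t=20   [20*(-13) + 13*(20) = 0]
GCD = 1 with t = -3, so 13*(-3) ≡ 1 (mod 20)
Inverse = -3 mod 20 = 17
Check: 13 * 17 = 221 ≡ 1 (mod 20)

13^(-1) ≡ 17 (mod 20)


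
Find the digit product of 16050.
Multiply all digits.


1 × 6 × 0 × 5 × 0 = 0


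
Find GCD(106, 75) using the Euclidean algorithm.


106 = 1 * 75 + 31
75 = 2 * 31 + 13
31 = 2 * 13 + 5
13 = 2 * 5 + 3
5 = 1 * 3 + 2
3 = 1 * 2 + 1
2 = 2 * 1 + 0
GCD = 1


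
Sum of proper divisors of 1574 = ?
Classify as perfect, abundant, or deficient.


Proper divisors: 1, 2, 787
Sum = 1 + 2 + 787 = 790
790 < 1574 → deficient

s(1574) = 790 (deficient)


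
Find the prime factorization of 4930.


4930 / 2 = 2465
2465 / 5 = 493
493 / 17 = 29
29 / 29 = 1
4930 = 2 × 5 × 17 × 29


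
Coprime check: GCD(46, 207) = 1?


Euclidean algorithm:
207 = 4 * 46 + 23
46 = 2 * 23 + 0
GCD(46, 207) = 23

No, not coprime (GCD = 23)


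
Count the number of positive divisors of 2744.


2744 = 2^3 × 7^3
d(2744) = (3+1) × (3+1) = 16

16 divisors


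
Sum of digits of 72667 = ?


7 + 2 + 6 + 6 + 7 = 28


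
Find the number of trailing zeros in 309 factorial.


floor(309/5) = 61
floor(309/25) = 12
floor(309/125) = 2
Total = 75

75 trailing zeros


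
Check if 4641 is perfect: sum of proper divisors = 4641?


Proper divisors of 4641: 1, 3, 7, 13, 17, 21, 39, 51, 91, 119, 221, 273, 357, 663, 1547
Sum = 1 + 3 + 7 + 13 + 17 + 21 + 39 + 51 + 91 + 119 + 221 + 273 + 357 + 663 + 1547 = 3423

No, 4641 is not perfect (3423 ≠ 4641)


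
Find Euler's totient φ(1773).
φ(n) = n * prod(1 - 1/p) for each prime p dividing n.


1773 = 3^2 × 197
Prime factors: 3, 197
φ(1773) = 1773 × (1-1/3) × (1-1/197)
= 1773 × 2/3 × 196/197 = 1176

φ(1773) = 1176


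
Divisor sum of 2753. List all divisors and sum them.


Divisors of 2753: 1, 2753
Sum = 1 + 2753 = 2754

σ(2753) = 2754


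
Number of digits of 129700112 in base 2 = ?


129700112 in base 2 = 111101110110001000100010000
Number of digits = 27

27 digits (base 2)


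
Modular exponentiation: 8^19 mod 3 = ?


8^1 mod 3 = 2
8^2 mod 3 = 1
8^3 mod 3 = 2
8^4 mod 3 = 1
8^5 mod 3 = 2
8^6 mod 3 = 1
8^7 mod 3 = 2
8^8 mod 3 = 1
8^9 mod 3 = 2
8^10 mod 3 = 1
8^11 mod 3 = 2
8^12 mod 3 = 1
8^13 mod 3 = 2
8^14 mod 3 = 1
8^15 mod 3 = 2
8^16 mod 3 = 1
8^17 mod 3 = 2
8^18 mod 3 = 1
8^19 mod 3 = 2


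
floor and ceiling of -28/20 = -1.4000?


-28/20 = -1.4000
floor = -2
ceil = -1

floor = -2, ceil = -1


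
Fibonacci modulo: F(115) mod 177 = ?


F(k) mod 177 for k=1..115:
1, 1, 2, 3, 5, 8, 13, 21, 34, 55, 89, 144, 56, 23, 79, 102, 4, 106, 110, 39, 149, 11, 160, 171, 154, 148, 125, 96, 44, 140, 7, 147, 154, 124, 101, 48, 149, 20, 169, 12, 4, 16, 20, 36, 56, 92, 148, 63, 34, 97, 131, 51, 5, 56, 61, 117, 1, 118, 119, 60, 2, 62, 64, 126, 13, 139, 152, 114, 89, 26, 115, 141, 79, 43, 122, 165, 110, 98, 31, 129, 160, 112, 95, 30, 125, 155, 103, 81, 7, 88, 95, 6, 101, 107, 31, 138, 169, 130, 122, 75, 20, 95, 115, 33, 148, 4, 152, 156, 131, 110, 64, 174, 61, 58, 119
F(115) mod 177 = 119


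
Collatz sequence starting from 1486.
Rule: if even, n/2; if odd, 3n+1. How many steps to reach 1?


1486 → 743 → 2230 → 1115 → 3346 → 1673 → 5020 → 2510 → 1255 → 3766 → 1883 → 5650 → 2825 → 8476 → 4238 → 2119 → 6358 → 3179 → 9538 → 4769 → 14308 → 7154 → 3577 → 10732 → 5366 → 2683 → 8050 → 4025 → 12076 → 6038 → 3019 → 9058 → 4529 → 13588 → 6794 → 3397 → 10192 → 5096 → 2548 → 1274 → 637 → 1912 → 956 → 478 → 239 → 718 → 359 → 1078 → 539 → 1618 → 809 → 2428 → 1214 → 607 → 1822 → 911 → 2734 → 1367 → 4102 → 2051 → 6154 → 3077 → 9232 → 4616 → 2308 → 1154 → 577 → 1732 → 866 → 433 → 1300 → 650 → 325 → 976 → 488 → 244 → 122 → 61 → 184 → 92 → 46 → 23 → 70 → 35 → 106 → 53 → 160 → 80 → 40 → 20 → 10 → 5 → 16 → 8 → 4 → 2 → 1
Total steps = 96

96 steps


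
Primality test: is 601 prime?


Check divisors up to sqrt(601) = 24.5153
No divisors found.
601 is prime.

Yes, 601 is prime


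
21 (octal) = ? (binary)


21 (base 8) = 17 (decimal)
17 (decimal) = 10001 (base 2)


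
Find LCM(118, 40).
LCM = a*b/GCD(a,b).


GCD(118, 40) = 2
LCM = 118*40/2 = 4720/2 = 2360

LCM = 2360


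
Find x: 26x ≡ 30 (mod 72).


GCD(26, 72) = 2 divides 30
Divide: 13x ≡ 15 (mod 36)
x ≡ 15 (mod 36)


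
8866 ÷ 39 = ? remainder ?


8866 = 39 * 227 + 13
Check: 8853 + 13 = 8866

q = 227, r = 13


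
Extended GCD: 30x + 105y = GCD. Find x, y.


Tabular extended Euclidean (each row: r = 30*s + 105*t):
r=30, s=1, t=0
r=105, s=0, t=1
q=0: r=30, s=1, t=0   [30*(1) + 105*(0) = 30]
q=3: r=15, s=-3, t=1   [30*(-3) + 105*(1) = 15]
q=2: r=0, s=7, t=-2   [30*(7) + 105*(-2) = 0]
GCD = 15; from the row with r=15: x=-3, y=1
Check: 30*(-3) + 105*(1) = -90 + 105 = 15

GCD = 15, x = -3, y = 1


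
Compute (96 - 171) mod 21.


96 - 171 = -75
-75 mod 21 = 9


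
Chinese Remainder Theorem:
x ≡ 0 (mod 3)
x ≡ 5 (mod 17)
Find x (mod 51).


M = 3*17 = 51
M1 = M/3 = 17, M2 = M/17 = 3
M1^(-1) mod 3 = 2, M2^(-1) mod 17 = 6
x = 0*17*2 + 5*3*6 = 90
90 mod 51 = 39
Check: 39 mod 3 = 0 ✓, 39 mod 17 = 5 ✓

x ≡ 39 (mod 51)


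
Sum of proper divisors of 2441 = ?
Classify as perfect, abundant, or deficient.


Proper divisors: 1
Sum = 1 = 1
1 < 2441 → deficient

s(2441) = 1 (deficient)


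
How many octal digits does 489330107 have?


489330107 in base 8 = 3512512673
Number of digits = 10

10 digits (base 8)


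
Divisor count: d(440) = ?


440 = 2^3 × 5^1 × 11^1
d(440) = (3+1) × (1+1) × (1+1) = 16

16 divisors


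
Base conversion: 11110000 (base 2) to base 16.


11110000 (base 2) = 240 (decimal)
240 (decimal) = F0 (base 16)


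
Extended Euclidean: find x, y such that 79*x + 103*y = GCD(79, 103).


Tabular extended Euclidean (each row: r = 79*s + 103*t):
r=79, s=1, t=0
r=103, s=0, t=1
q=0: r=79, s=1, t=0   [79*(1) + 103*(0) = 79]
q=1: r=24, s=-1, t=1   [79*(-1) + 103*(1) = 24]
q=3: r=7, s=4, t=-3   [79*(4) + 103*(-3) = 7]
q=3: r=3, s=-13, t=10   [79*(-13) + 103*(10) = 3]
q=2: r=1, s=30, t=-23   [79*(30) + 103*(-23) = 1]
q=3: r=0, s=-103, t=79   [79*(-103) + 103*(79) = 0]
GCD = 1; from the row with r=1: x=30, y=-23
Check: 79*(30) + 103*(-23) = 2370 - 2369 = 1

GCD = 1, x = 30, y = -23


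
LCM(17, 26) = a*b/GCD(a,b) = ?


GCD(17, 26) = 1
LCM = 17*26/1 = 442/1 = 442

LCM = 442


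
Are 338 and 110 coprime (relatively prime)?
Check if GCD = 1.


Euclidean algorithm:
338 = 3 * 110 + 8
110 = 13 * 8 + 6
8 = 1 * 6 + 2
6 = 3 * 2 + 0
GCD(338, 110) = 2

No, not coprime (GCD = 2)


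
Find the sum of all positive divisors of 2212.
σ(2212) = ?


Divisors of 2212: 1, 2, 4, 7, 14, 28, 79, 158, 316, 553, 1106, 2212
Sum = 1 + 2 + 4 + 7 + 14 + 28 + 79 + 158 + 316 + 553 + 1106 + 2212 = 4480

σ(2212) = 4480


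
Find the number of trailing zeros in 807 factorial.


floor(807/5) = 161
floor(807/25) = 32
floor(807/125) = 6
floor(807/625) = 1
Total = 200

200 trailing zeros


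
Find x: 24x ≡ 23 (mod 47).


GCD(24, 47) = 1, unique solution
a^(-1) mod 47 = 2
x = 2 * 23 mod 47 = 46

x ≡ 46 (mod 47)


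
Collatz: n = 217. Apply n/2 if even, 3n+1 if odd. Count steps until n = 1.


217 → 652 → 326 → 163 → 490 → 245 → 736 → 368 → 184 → 92 → 46 → 23 → 70 → 35 → 106 → 53 → 160 → 80 → 40 → 20 → 10 → 5 → 16 → 8 → 4 → 2 → 1
Total steps = 26

26 steps


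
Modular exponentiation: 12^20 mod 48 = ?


12^1 mod 48 = 12
12^2 mod 48 = 0
12^3 mod 48 = 0
12^4 mod 48 = 0
12^5 mod 48 = 0
12^6 mod 48 = 0
12^7 mod 48 = 0
12^8 mod 48 = 0
12^9 mod 48 = 0
12^10 mod 48 = 0
12^11 mod 48 = 0
12^12 mod 48 = 0
12^13 mod 48 = 0
12^14 mod 48 = 0
12^15 mod 48 = 0
12^16 mod 48 = 0
12^17 mod 48 = 0
12^18 mod 48 = 0
12^19 mod 48 = 0
12^20 mod 48 = 0


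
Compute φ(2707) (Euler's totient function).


2707 = 2707
Prime factors: 2707
φ(2707) = 2707 × (1-1/2707)
= 2707 × 2706/2707 = 2706

φ(2707) = 2706


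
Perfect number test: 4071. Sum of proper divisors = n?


Proper divisors of 4071: 1, 3, 23, 59, 69, 177, 1357
Sum = 1 + 3 + 23 + 59 + 69 + 177 + 1357 = 1689

No, 4071 is not perfect (1689 ≠ 4071)


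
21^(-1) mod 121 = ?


Use the extended Euclidean algorithm on (121, 21); each row r = 121*s + 21*t:
r=121, s=1, t=0
r=21, s=0, t=1
q=5: r=16, s=1, t=-5   [121*(1) + 21*(-5) = 16]
q=1: r=5, s=-1, t=6   [121*(-1) + 21*(6) = 5]
q=3: r=1, s=4, t=-23   [121*(4) + 21*(-23) = 1]
q=5: r=0, s=-21, t=121   [121*(-21) + 21*(121) = 0]
GCD = 1 with t = -23, so 21*(-23) ≡ 1 (mod 121)
Inverse = -23 mod 121 = 98
Check: 21 * 98 = 2058 ≡ 1 (mod 121)

21^(-1) ≡ 98 (mod 121)


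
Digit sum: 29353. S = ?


2 + 9 + 3 + 5 + 3 = 22


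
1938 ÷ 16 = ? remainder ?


1938 = 16 * 121 + 2
Check: 1936 + 2 = 1938

q = 121, r = 2


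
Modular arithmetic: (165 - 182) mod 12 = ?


165 - 182 = -17
-17 mod 12 = 7


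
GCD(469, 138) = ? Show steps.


469 = 3 * 138 + 55
138 = 2 * 55 + 28
55 = 1 * 28 + 27
28 = 1 * 27 + 1
27 = 27 * 1 + 0
GCD = 1


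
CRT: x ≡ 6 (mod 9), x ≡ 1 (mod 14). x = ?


M = 9*14 = 126
M1 = M/9 = 14, M2 = M/14 = 9
M1^(-1) mod 9 = 2, M2^(-1) mod 14 = 11
x = 6*14*2 + 1*9*11 = 267
267 mod 126 = 15
Check: 15 mod 9 = 6 ✓, 15 mod 14 = 1 ✓

x ≡ 15 (mod 126)


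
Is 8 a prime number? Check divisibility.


8 / 2 = 4 (exact division)
8 is NOT prime.

No, 8 is not prime


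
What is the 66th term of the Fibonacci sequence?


Sequence: 1, 1, 2, 3, 5, 8, 13, 21, 34, 55, 89, 144, 233, 377, 610, 987, 1597, 2584, 4181, 6765, 10946, 17711, 28657, 46368, 75025, 121393, 196418, 317811, 514229, 832040, 1346269, 2178309, 3524578, 5702887, 9227465, 14930352, 24157817, 39088169, 63245986, 102334155, 165580141, 267914296, 433494437, 701408733, 1134903170, 1836311903, 2971215073, 4807526976, 7778742049, 12586269025, 20365011074, 32951280099, 53316291173, 86267571272, 139583862445, 225851433717, 365435296162, 591286729879, 956722026041, 1548008755920, 2504730781961, 4052739537881, 6557470319842, 10610209857723, 17167680177565, 27777890035288
F(66) = 27777890035288


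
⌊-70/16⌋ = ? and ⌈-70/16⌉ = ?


-70/16 = -4.3750
floor = -5
ceil = -4

floor = -5, ceil = -4


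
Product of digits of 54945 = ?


5 × 4 × 9 × 4 × 5 = 3600


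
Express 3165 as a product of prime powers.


3165 / 3 = 1055
1055 / 5 = 211
211 / 211 = 1
3165 = 3 × 5 × 211


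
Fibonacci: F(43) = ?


Sequence: 1, 1, 2, 3, 5, 8, 13, 21, 34, 55, 89, 144, 233, 377, 610, 987, 1597, 2584, 4181, 6765, 10946, 17711, 28657, 46368, 75025, 121393, 196418, 317811, 514229, 832040, 1346269, 2178309, 3524578, 5702887, 9227465, 14930352, 24157817, 39088169, 63245986, 102334155, 165580141, 267914296, 433494437
F(43) = 433494437


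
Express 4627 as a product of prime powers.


4627 / 7 = 661
661 / 661 = 1
4627 = 7 × 661


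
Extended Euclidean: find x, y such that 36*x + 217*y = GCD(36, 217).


Tabular extended Euclidean (each row: r = 36*s + 217*t):
r=36, s=1, t=0
r=217, s=0, t=1
q=0: r=36, s=1, t=0   [36*(1) + 217*(0) = 36]
q=6: r=1, s=-6, t=1   [36*(-6) + 217*(1) = 1]
q=36: r=0, s=217, t=-36   [36*(217) + 217*(-36) = 0]
GCD = 1; from the row with r=1: x=-6, y=1
Check: 36*(-6) + 217*(1) = -216 + 217 = 1

GCD = 1, x = -6, y = 1


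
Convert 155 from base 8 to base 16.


155 (base 8) = 109 (decimal)
109 (decimal) = 6D (base 16)


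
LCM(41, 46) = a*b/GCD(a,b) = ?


GCD(41, 46) = 1
LCM = 41*46/1 = 1886/1 = 1886

LCM = 1886


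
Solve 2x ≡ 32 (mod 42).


GCD(2, 42) = 2 divides 32
Divide: 1x ≡ 16 (mod 21)
x ≡ 16 (mod 21)


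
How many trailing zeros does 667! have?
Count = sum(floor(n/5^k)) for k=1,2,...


floor(667/5) = 133
floor(667/25) = 26
floor(667/125) = 5
floor(667/625) = 1
Total = 165

165 trailing zeros


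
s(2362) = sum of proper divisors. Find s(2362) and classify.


Proper divisors: 1, 2, 1181
Sum = 1 + 2 + 1181 = 1184
1184 < 2362 → deficient

s(2362) = 1184 (deficient)


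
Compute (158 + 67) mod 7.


158 + 67 = 225
225 mod 7 = 1


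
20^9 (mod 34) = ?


20^1 mod 34 = 20
20^2 mod 34 = 26
20^3 mod 34 = 10
20^4 mod 34 = 30
20^5 mod 34 = 22
20^6 mod 34 = 32
20^7 mod 34 = 28
20^8 mod 34 = 16
20^9 mod 34 = 14


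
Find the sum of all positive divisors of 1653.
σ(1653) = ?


Divisors of 1653: 1, 3, 19, 29, 57, 87, 551, 1653
Sum = 1 + 3 + 19 + 29 + 57 + 87 + 551 + 1653 = 2400

σ(1653) = 2400


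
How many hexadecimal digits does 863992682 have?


863992682 in base 16 = 337F7B6A
Number of digits = 8

8 digits (base 16)


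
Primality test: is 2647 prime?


Check divisors up to sqrt(2647) = 51.4490
No divisors found.
2647 is prime.

Yes, 2647 is prime


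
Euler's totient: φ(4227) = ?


4227 = 3 × 1409
Prime factors: 3, 1409
φ(4227) = 4227 × (1-1/3) × (1-1/1409)
= 4227 × 2/3 × 1408/1409 = 2816

φ(4227) = 2816


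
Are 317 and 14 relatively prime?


Euclidean algorithm:
317 = 22 * 14 + 9
14 = 1 * 9 + 5
9 = 1 * 5 + 4
5 = 1 * 4 + 1
4 = 4 * 1 + 0
GCD(317, 14) = 1

Yes, coprime (GCD = 1)


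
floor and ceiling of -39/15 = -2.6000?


-39/15 = -2.6000
floor = -3
ceil = -2

floor = -3, ceil = -2


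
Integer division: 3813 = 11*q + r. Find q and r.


3813 = 11 * 346 + 7
Check: 3806 + 7 = 3813

q = 346, r = 7


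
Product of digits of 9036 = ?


9 × 0 × 3 × 6 = 0


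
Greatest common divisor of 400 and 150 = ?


400 = 2 * 150 + 100
150 = 1 * 100 + 50
100 = 2 * 50 + 0
GCD = 50


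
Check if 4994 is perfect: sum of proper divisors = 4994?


Proper divisors of 4994: 1, 2, 11, 22, 227, 454, 2497
Sum = 1 + 2 + 11 + 22 + 227 + 454 + 2497 = 3214

No, 4994 is not perfect (3214 ≠ 4994)


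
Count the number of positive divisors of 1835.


1835 = 5^1 × 367^1
d(1835) = (1+1) × (1+1) = 4

4 divisors


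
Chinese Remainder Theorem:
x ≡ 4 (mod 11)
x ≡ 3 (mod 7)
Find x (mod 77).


M = 11*7 = 77
M1 = M/11 = 7, M2 = M/7 = 11
M1^(-1) mod 11 = 8, M2^(-1) mod 7 = 2
x = 4*7*8 + 3*11*2 = 290
290 mod 77 = 59
Check: 59 mod 11 = 4 ✓, 59 mod 7 = 3 ✓

x ≡ 59 (mod 77)


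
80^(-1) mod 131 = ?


Use the extended Euclidean algorithm on (131, 80); each row r = 131*s + 80*t:
r=131, s=1, t=0
r=80, s=0, t=1
q=1: r=51, s=1, t=-1   [131*(1) + 80*(-1) = 51]
q=1: r=29, s=-1, t=2   [131*(-1) + 80*(2) = 29]
q=1: r=22, s=2, t=-3   [131*(2) + 80*(-3) = 22]
q=1: r=7, s=-3, t=5   [131*(-3) + 80*(5) = 7]
q=3: r=1, s=11, t=-18   [131*(11) + 80*(-18) = 1]
q=7: r=0, s=-80, t=131   [131*(-80) + 80*(131) = 0]
GCD = 1 with t = -18, so 80*(-18) ≡ 1 (mod 131)
Inverse = -18 mod 131 = 113
Check: 80 * 113 = 9040 ≡ 1 (mod 131)

80^(-1) ≡ 113 (mod 131)


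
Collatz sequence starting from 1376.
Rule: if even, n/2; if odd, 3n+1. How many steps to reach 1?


1376 → 688 → 344 → 172 → 86 → 43 → 130 → 65 → 196 → 98 → 49 → 148 → 74 → 37 → 112 → 56 → 28 → 14 → 7 → 22 → 11 → 34 → 17 → 52 → 26 → 13 → 40 → 20 → 10 → 5 → 16 → 8 → 4 → 2 → 1
Total steps = 34

34 steps


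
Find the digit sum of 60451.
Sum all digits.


6 + 0 + 4 + 5 + 1 = 16


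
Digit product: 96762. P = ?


9 × 6 × 7 × 6 × 2 = 4536


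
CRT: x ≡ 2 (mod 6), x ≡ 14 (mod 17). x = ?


M = 6*17 = 102
M1 = M/6 = 17, M2 = M/17 = 6
M1^(-1) mod 6 = 5, M2^(-1) mod 17 = 3
x = 2*17*5 + 14*6*3 = 422
422 mod 102 = 14
Check: 14 mod 6 = 2 ✓, 14 mod 17 = 14 ✓

x ≡ 14 (mod 102)


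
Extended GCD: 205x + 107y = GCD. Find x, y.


Tabular extended Euclidean (each row: r = 205*s + 107*t):
r=205, s=1, t=0
r=107, s=0, t=1
q=1: r=98, s=1, t=-1   [205*(1) + 107*(-1) = 98]
q=1: r=9, s=-1, t=2   [205*(-1) + 107*(2) = 9]
q=10: r=8, s=11, t=-21   [205*(11) + 107*(-21) = 8]
q=1: r=1, s=-12, t=23   [205*(-12) + 107*(23) = 1]
q=8: r=0, s=107, t=-205   [205*(107) + 107*(-205) = 0]
GCD = 1; from the row with r=1: x=-12, y=23
Check: 205*(-12) + 107*(23) = -2460 + 2461 = 1

GCD = 1, x = -12, y = 23


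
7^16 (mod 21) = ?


7^1 mod 21 = 7
7^2 mod 21 = 7
7^3 mod 21 = 7
7^4 mod 21 = 7
7^5 mod 21 = 7
7^6 mod 21 = 7
7^7 mod 21 = 7
7^8 mod 21 = 7
7^9 mod 21 = 7
7^10 mod 21 = 7
7^11 mod 21 = 7
7^12 mod 21 = 7
7^13 mod 21 = 7
7^14 mod 21 = 7
7^15 mod 21 = 7
7^16 mod 21 = 7


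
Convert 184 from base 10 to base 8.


184 (base 10) = 184 (decimal)
184 (decimal) = 270 (base 8)


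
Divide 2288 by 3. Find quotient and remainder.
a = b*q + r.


2288 = 3 * 762 + 2
Check: 2286 + 2 = 2288

q = 762, r = 2


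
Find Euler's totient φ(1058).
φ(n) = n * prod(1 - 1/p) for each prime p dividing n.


1058 = 2 × 23^2
Prime factors: 2, 23
φ(1058) = 1058 × (1-1/2) × (1-1/23)
= 1058 × 1/2 × 22/23 = 506

φ(1058) = 506


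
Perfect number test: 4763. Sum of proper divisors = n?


Proper divisors of 4763: 1, 11, 433
Sum = 1 + 11 + 433 = 445

No, 4763 is not perfect (445 ≠ 4763)


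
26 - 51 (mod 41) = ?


26 - 51 = -25
-25 mod 41 = 16


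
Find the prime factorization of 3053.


3053 / 43 = 71
71 / 71 = 1
3053 = 43 × 71


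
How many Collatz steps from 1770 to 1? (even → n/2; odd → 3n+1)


1770 → 885 → 2656 → 1328 → 664 → 332 → 166 → 83 → 250 → 125 → 376 → 188 → 94 → 47 → 142 → 71 → 214 → 107 → 322 → 161 → 484 → 242 → 121 → 364 → 182 → 91 → 274 → 137 → 412 → 206 → 103 → 310 → 155 → 466 → 233 → 700 → 350 → 175 → 526 → 263 → 790 → 395 → 1186 → 593 → 1780 → 890 → 445 → 1336 → 668 → 334 → 167 → 502 → 251 → 754 → 377 → 1132 → 566 → 283 → 850 → 425 → 1276 → 638 → 319 → 958 → 479 → 1438 → 719 → 2158 → 1079 → 3238 → 1619 → 4858 → 2429 → 7288 → 3644 → 1822 → 911 → 2734 → 1367 → 4102 → 2051 → 6154 → 3077 → 9232 → 4616 → 2308 → 1154 → 577 → 1732 → 866 → 433 → 1300 → 650 → 325 → 976 → 488 → 244 → 122 → 61 → 184 → 92 → 46 → 23 → 70 → 35 → 106 → 53 → 160 → 80 → 40 → 20 → 10 → 5 → 16 → 8 → 4 → 2 → 1
Total steps = 117

117 steps


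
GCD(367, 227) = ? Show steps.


367 = 1 * 227 + 140
227 = 1 * 140 + 87
140 = 1 * 87 + 53
87 = 1 * 53 + 34
53 = 1 * 34 + 19
34 = 1 * 19 + 15
19 = 1 * 15 + 4
15 = 3 * 4 + 3
4 = 1 * 3 + 1
3 = 3 * 1 + 0
GCD = 1


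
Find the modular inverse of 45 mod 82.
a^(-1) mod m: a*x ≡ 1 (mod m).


Use the extended Euclidean algorithm on (82, 45); each row r = 82*s + 45*t:
r=82, s=1, t=0
r=45, s=0, t=1
q=1: r=37, s=1, t=-1   [82*(1) + 45*(-1) = 37]
q=1: r=8, s=-1, t=2   [82*(-1) + 45*(2) = 8]
q=4: r=5, s=5, t=-9   [82*(5) + 45*(-9) = 5]
q=1: r=3, s=-6, t=11   [82*(-6) + 45*(11) = 3]
q=1: r=2, s=11, t=-20   [82*(11) + 45*(-20) = 2]
q=1: r=1, s=-17, t=31   [82*(-17) + 45*(31) = 1]
q=2: r=0, s=45, t=-82   [82*(45) + 45*(-82) = 0]
GCD = 1 with t = 31, so 45*(31) ≡ 1 (mod 82)
Inverse = 31 mod 82 = 31
Check: 45 * 31 = 1395 ≡ 1 (mod 82)

45^(-1) ≡ 31 (mod 82)


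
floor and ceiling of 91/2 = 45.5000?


91/2 = 45.5000
floor = 45
ceil = 46

floor = 45, ceil = 46


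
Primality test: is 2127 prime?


2127 / 3 = 709 (exact division)
2127 is NOT prime.

No, 2127 is not prime


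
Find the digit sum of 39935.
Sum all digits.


3 + 9 + 9 + 3 + 5 = 29


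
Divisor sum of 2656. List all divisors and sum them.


Divisors of 2656: 1, 2, 4, 8, 16, 32, 83, 166, 332, 664, 1328, 2656
Sum = 1 + 2 + 4 + 8 + 16 + 32 + 83 + 166 + 332 + 664 + 1328 + 2656 = 5292

σ(2656) = 5292


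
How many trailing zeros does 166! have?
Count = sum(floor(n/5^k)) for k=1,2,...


floor(166/5) = 33
floor(166/25) = 6
floor(166/125) = 1
Total = 40

40 trailing zeros


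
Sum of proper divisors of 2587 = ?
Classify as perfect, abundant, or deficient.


Proper divisors: 1, 13, 199
Sum = 1 + 13 + 199 = 213
213 < 2587 → deficient

s(2587) = 213 (deficient)


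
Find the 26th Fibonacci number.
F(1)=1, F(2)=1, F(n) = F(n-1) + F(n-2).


Sequence: 1, 1, 2, 3, 5, 8, 13, 21, 34, 55, 89, 144, 233, 377, 610, 987, 1597, 2584, 4181, 6765, 10946, 17711, 28657, 46368, 75025, 121393
F(26) = 121393


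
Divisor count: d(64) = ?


64 = 2^6
d(64) = (6+1) = 7

7 divisors


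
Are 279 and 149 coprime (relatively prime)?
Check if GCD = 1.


Euclidean algorithm:
279 = 1 * 149 + 130
149 = 1 * 130 + 19
130 = 6 * 19 + 16
19 = 1 * 16 + 3
16 = 5 * 3 + 1
3 = 3 * 1 + 0
GCD(279, 149) = 1

Yes, coprime (GCD = 1)


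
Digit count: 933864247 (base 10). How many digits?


933864247 has 9 digits in base 10
floor(log10(933864247)) + 1 = floor(8.9703) + 1 = 9

9 digits (base 10)


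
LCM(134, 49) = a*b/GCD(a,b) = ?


GCD(134, 49) = 1
LCM = 134*49/1 = 6566/1 = 6566

LCM = 6566


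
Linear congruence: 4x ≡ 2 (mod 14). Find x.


GCD(4, 14) = 2 divides 2
Divide: 2x ≡ 1 (mod 7)
x ≡ 4 (mod 7)


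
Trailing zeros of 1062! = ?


floor(1062/5) = 212
floor(1062/25) = 42
floor(1062/125) = 8
floor(1062/625) = 1
Total = 263

263 trailing zeros


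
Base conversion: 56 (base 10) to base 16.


56 (base 10) = 56 (decimal)
56 (decimal) = 38 (base 16)


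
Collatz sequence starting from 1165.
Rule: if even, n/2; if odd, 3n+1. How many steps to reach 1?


1165 → 3496 → 1748 → 874 → 437 → 1312 → 656 → 328 → 164 → 82 → 41 → 124 → 62 → 31 → 94 → 47 → 142 → 71 → 214 → 107 → 322 → 161 → 484 → 242 → 121 → 364 → 182 → 91 → 274 → 137 → 412 → 206 → 103 → 310 → 155 → 466 → 233 → 700 → 350 → 175 → 526 → 263 → 790 → 395 → 1186 → 593 → 1780 → 890 → 445 → 1336 → 668 → 334 → 167 → 502 → 251 → 754 → 377 → 1132 → 566 → 283 → 850 → 425 → 1276 → 638 → 319 → 958 → 479 → 1438 → 719 → 2158 → 1079 → 3238 → 1619 → 4858 → 2429 → 7288 → 3644 → 1822 → 911 → 2734 → 1367 → 4102 → 2051 → 6154 → 3077 → 9232 → 4616 → 2308 → 1154 → 577 → 1732 → 866 → 433 → 1300 → 650 → 325 → 976 → 488 → 244 → 122 → 61 → 184 → 92 → 46 → 23 → 70 → 35 → 106 → 53 → 160 → 80 → 40 → 20 → 10 → 5 → 16 → 8 → 4 → 2 → 1
Total steps = 119

119 steps


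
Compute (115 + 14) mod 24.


115 + 14 = 129
129 mod 24 = 9


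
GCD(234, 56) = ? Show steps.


234 = 4 * 56 + 10
56 = 5 * 10 + 6
10 = 1 * 6 + 4
6 = 1 * 4 + 2
4 = 2 * 2 + 0
GCD = 2


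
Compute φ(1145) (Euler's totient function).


1145 = 5 × 229
Prime factors: 5, 229
φ(1145) = 1145 × (1-1/5) × (1-1/229)
= 1145 × 4/5 × 228/229 = 912

φ(1145) = 912


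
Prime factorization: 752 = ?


752 / 2 = 376
376 / 2 = 188
188 / 2 = 94
94 / 2 = 47
47 / 47 = 1
752 = 2^4 × 47


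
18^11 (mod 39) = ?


18^1 mod 39 = 18
18^2 mod 39 = 12
18^3 mod 39 = 21
18^4 mod 39 = 27
18^5 mod 39 = 18
18^6 mod 39 = 12
18^7 mod 39 = 21
18^8 mod 39 = 27
18^9 mod 39 = 18
18^10 mod 39 = 12
18^11 mod 39 = 21


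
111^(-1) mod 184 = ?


Use the extended Euclidean algorithm on (184, 111); each row r = 184*s + 111*t:
r=184, s=1, t=0
r=111, s=0, t=1
q=1: r=73, s=1, t=-1   [184*(1) + 111*(-1) = 73]
q=1: r=38, s=-1, t=2   [184*(-1) + 111*(2) = 38]
q=1: r=35, s=2, t=-3   [184*(2) + 111*(-3) = 35]
q=1: r=3, s=-3, t=5   [184*(-3) + 111*(5) = 3]
q=11: r=2, s=35, t=-58   [184*(35) + 111*(-58) = 2]
q=1: r=1, s=-38, t=63   [184*(-38) + 111*(63) = 1]
q=2: r=0, s=111, t=-184   [184*(111) + 111*(-184) = 0]
GCD = 1 with t = 63, so 111*(63) ≡ 1 (mod 184)
Inverse = 63 mod 184 = 63
Check: 111 * 63 = 6993 ≡ 1 (mod 184)

111^(-1) ≡ 63 (mod 184)


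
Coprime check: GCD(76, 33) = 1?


Euclidean algorithm:
76 = 2 * 33 + 10
33 = 3 * 10 + 3
10 = 3 * 3 + 1
3 = 3 * 1 + 0
GCD(76, 33) = 1

Yes, coprime (GCD = 1)


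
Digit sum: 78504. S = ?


7 + 8 + 5 + 0 + 4 = 24


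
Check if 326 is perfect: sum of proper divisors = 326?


Proper divisors of 326: 1, 2, 163
Sum = 1 + 2 + 163 = 166

No, 326 is not perfect (166 ≠ 326)


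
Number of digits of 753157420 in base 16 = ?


753157420 in base 16 = 2CE4452C
Number of digits = 8

8 digits (base 16)


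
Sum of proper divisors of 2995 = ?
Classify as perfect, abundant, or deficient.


Proper divisors: 1, 5, 599
Sum = 1 + 5 + 599 = 605
605 < 2995 → deficient

s(2995) = 605 (deficient)


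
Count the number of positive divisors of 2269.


2269 = 2269^1
d(2269) = (1+1) = 2

2 divisors


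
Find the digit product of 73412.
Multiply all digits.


7 × 3 × 4 × 1 × 2 = 168


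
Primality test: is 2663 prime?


Check divisors up to sqrt(2663) = 51.6043
No divisors found.
2663 is prime.

Yes, 2663 is prime


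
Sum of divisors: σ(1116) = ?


Divisors of 1116: 1, 2, 3, 4, 6, 9, 12, 18, 31, 36, 62, 93, 124, 186, 279, 372, 558, 1116
Sum = 1 + 2 + 3 + 4 + 6 + 9 + 12 + 18 + 31 + 36 + 62 + 93 + 124 + 186 + 279 + 372 + 558 + 1116 = 2912

σ(1116) = 2912


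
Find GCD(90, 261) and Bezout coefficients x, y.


Tabular extended Euclidean (each row: r = 90*s + 261*t):
r=90, s=1, t=0
r=261, s=0, t=1
q=0: r=90, s=1, t=0   [90*(1) + 261*(0) = 90]
q=2: r=81, s=-2, t=1   [90*(-2) + 261*(1) = 81]
q=1: r=9, s=3, t=-1   [90*(3) + 261*(-1) = 9]
q=9: r=0, s=-29, t=10   [90*(-29) + 261*(10) = 0]
GCD = 9; from the row with r=9: x=3, y=-1
Check: 90*(3) + 261*(-1) = 270 - 261 = 9

GCD = 9, x = 3, y = -1


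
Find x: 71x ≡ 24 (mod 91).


GCD(71, 91) = 1, unique solution
a^(-1) mod 91 = 50
x = 50 * 24 mod 91 = 17

x ≡ 17 (mod 91)


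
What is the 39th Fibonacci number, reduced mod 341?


F(k) mod 341 for k=1..39:
1, 1, 2, 3, 5, 8, 13, 21, 34, 55, 89, 144, 233, 36, 269, 305, 233, 197, 89, 286, 34, 320, 13, 333, 5, 338, 2, 340, 1, 0, 1, 1, 2, 3, 5, 8, 13, 21, 34
F(39) mod 341 = 34


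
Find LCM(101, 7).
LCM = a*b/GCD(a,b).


GCD(101, 7) = 1
LCM = 101*7/1 = 707/1 = 707

LCM = 707


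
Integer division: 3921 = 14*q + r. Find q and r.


3921 = 14 * 280 + 1
Check: 3920 + 1 = 3921

q = 280, r = 1


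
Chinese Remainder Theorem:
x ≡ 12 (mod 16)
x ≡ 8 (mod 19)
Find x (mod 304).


M = 16*19 = 304
M1 = M/16 = 19, M2 = M/19 = 16
M1^(-1) mod 16 = 11, M2^(-1) mod 19 = 6
x = 12*19*11 + 8*16*6 = 3276
3276 mod 304 = 236
Check: 236 mod 16 = 12 ✓, 236 mod 19 = 8 ✓

x ≡ 236 (mod 304)


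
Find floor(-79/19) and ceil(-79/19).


-79/19 = -4.1579
floor = -5
ceil = -4

floor = -5, ceil = -4


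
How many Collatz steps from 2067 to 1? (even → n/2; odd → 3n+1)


2067 → 6202 → 3101 → 9304 → 4652 → 2326 → 1163 → 3490 → 1745 → 5236 → 2618 → 1309 → 3928 → 1964 → 982 → 491 → 1474 → 737 → 2212 → 1106 → 553 → 1660 → 830 → 415 → 1246 → 623 → 1870 → 935 → 2806 → 1403 → 4210 → 2105 → 6316 → 3158 → 1579 → 4738 → 2369 → 7108 → 3554 → 1777 → 5332 → 2666 → 1333 → 4000 → 2000 → 1000 → 500 → 250 → 125 → 376 → 188 → 94 → 47 → 142 → 71 → 214 → 107 → 322 → 161 → 484 → 242 → 121 → 364 → 182 → 91 → 274 → 137 → 412 → 206 → 103 → 310 → 155 → 466 → 233 → 700 → 350 → 175 → 526 → 263 → 790 → 395 → 1186 → 593 → 1780 → 890 → 445 → 1336 → 668 → 334 → 167 → 502 → 251 → 754 → 377 → 1132 → 566 → 283 → 850 → 425 → 1276 → 638 → 319 → 958 → 479 → 1438 → 719 → 2158 → 1079 → 3238 → 1619 → 4858 → 2429 → 7288 → 3644 → 1822 → 911 → 2734 → 1367 → 4102 → 2051 → 6154 → 3077 → 9232 → 4616 → 2308 → 1154 → 577 → 1732 → 866 → 433 → 1300 → 650 → 325 → 976 → 488 → 244 → 122 → 61 → 184 → 92 → 46 → 23 → 70 → 35 → 106 → 53 → 160 → 80 → 40 → 20 → 10 → 5 → 16 → 8 → 4 → 2 → 1
Total steps = 156

156 steps


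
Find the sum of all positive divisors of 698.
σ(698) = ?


Divisors of 698: 1, 2, 349, 698
Sum = 1 + 2 + 349 + 698 = 1050

σ(698) = 1050


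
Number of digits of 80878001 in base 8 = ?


80878001 in base 8 = 464414661
Number of digits = 9

9 digits (base 8)


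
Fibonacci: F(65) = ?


Sequence: 1, 1, 2, 3, 5, 8, 13, 21, 34, 55, 89, 144, 233, 377, 610, 987, 1597, 2584, 4181, 6765, 10946, 17711, 28657, 46368, 75025, 121393, 196418, 317811, 514229, 832040, 1346269, 2178309, 3524578, 5702887, 9227465, 14930352, 24157817, 39088169, 63245986, 102334155, 165580141, 267914296, 433494437, 701408733, 1134903170, 1836311903, 2971215073, 4807526976, 7778742049, 12586269025, 20365011074, 32951280099, 53316291173, 86267571272, 139583862445, 225851433717, 365435296162, 591286729879, 956722026041, 1548008755920, 2504730781961, 4052739537881, 6557470319842, 10610209857723, 17167680177565
F(65) = 17167680177565


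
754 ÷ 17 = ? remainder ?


754 = 17 * 44 + 6
Check: 748 + 6 = 754

q = 44, r = 6


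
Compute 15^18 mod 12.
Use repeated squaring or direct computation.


15^1 mod 12 = 3
15^2 mod 12 = 9
15^3 mod 12 = 3
15^4 mod 12 = 9
15^5 mod 12 = 3
15^6 mod 12 = 9
15^7 mod 12 = 3
15^8 mod 12 = 9
15^9 mod 12 = 3
15^10 mod 12 = 9
15^11 mod 12 = 3
15^12 mod 12 = 9
15^13 mod 12 = 3
15^14 mod 12 = 9
15^15 mod 12 = 3
15^16 mod 12 = 9
15^17 mod 12 = 3
15^18 mod 12 = 9


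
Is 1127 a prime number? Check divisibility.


1127 / 7 = 161 (exact division)
1127 is NOT prime.

No, 1127 is not prime


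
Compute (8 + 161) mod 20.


8 + 161 = 169
169 mod 20 = 9


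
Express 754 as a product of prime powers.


754 / 2 = 377
377 / 13 = 29
29 / 29 = 1
754 = 2 × 13 × 29


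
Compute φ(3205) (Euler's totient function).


3205 = 5 × 641
Prime factors: 5, 641
φ(3205) = 3205 × (1-1/5) × (1-1/641)
= 3205 × 4/5 × 640/641 = 2560

φ(3205) = 2560


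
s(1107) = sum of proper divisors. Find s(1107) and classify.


Proper divisors: 1, 3, 9, 27, 41, 123, 369
Sum = 1 + 3 + 9 + 27 + 41 + 123 + 369 = 573
573 < 1107 → deficient

s(1107) = 573 (deficient)


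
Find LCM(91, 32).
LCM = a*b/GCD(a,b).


GCD(91, 32) = 1
LCM = 91*32/1 = 2912/1 = 2912

LCM = 2912


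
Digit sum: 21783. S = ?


2 + 1 + 7 + 8 + 3 = 21


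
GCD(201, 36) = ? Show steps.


201 = 5 * 36 + 21
36 = 1 * 21 + 15
21 = 1 * 15 + 6
15 = 2 * 6 + 3
6 = 2 * 3 + 0
GCD = 3


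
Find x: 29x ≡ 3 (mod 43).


GCD(29, 43) = 1, unique solution
a^(-1) mod 43 = 3
x = 3 * 3 mod 43 = 9

x ≡ 9 (mod 43)


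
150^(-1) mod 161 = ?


Use the extended Euclidean algorithm on (161, 150); each row r = 161*s + 150*t:
r=161, s=1, t=0
r=150, s=0, t=1
q=1: r=11, s=1, t=-1   [161*(1) + 150*(-1) = 11]
q=13: r=7, s=-13, t=14   [161*(-13) + 150*(14) = 7]
q=1: r=4, s=14, t=-15   [161*(14) + 150*(-15) = 4]
q=1: r=3, s=-27, t=29   [161*(-27) + 150*(29) = 3]
q=1: r=1, s=41, t=-44   [161*(41) + 150*(-44) = 1]
q=3: r=0, s=-150, t=161   [161*(-150) + 150*(161) = 0]
GCD = 1 with t = -44, so 150*(-44) ≡ 1 (mod 161)
Inverse = -44 mod 161 = 117
Check: 150 * 117 = 17550 ≡ 1 (mod 161)

150^(-1) ≡ 117 (mod 161)


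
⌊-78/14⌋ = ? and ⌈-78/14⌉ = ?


-78/14 = -5.5714
floor = -6
ceil = -5

floor = -6, ceil = -5


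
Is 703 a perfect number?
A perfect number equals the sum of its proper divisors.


Proper divisors of 703: 1, 19, 37
Sum = 1 + 19 + 37 = 57

No, 703 is not perfect (57 ≠ 703)


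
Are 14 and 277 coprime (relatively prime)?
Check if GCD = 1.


Euclidean algorithm:
277 = 19 * 14 + 11
14 = 1 * 11 + 3
11 = 3 * 3 + 2
3 = 1 * 2 + 1
2 = 2 * 1 + 0
GCD(14, 277) = 1

Yes, coprime (GCD = 1)


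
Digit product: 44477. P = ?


4 × 4 × 4 × 7 × 7 = 3136


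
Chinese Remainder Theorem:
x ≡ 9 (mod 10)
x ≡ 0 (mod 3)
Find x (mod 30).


M = 10*3 = 30
M1 = M/10 = 3, M2 = M/3 = 10
M1^(-1) mod 10 = 7, M2^(-1) mod 3 = 1
x = 9*3*7 + 0*10*1 = 189
189 mod 30 = 9
Check: 9 mod 10 = 9 ✓, 9 mod 3 = 0 ✓

x ≡ 9 (mod 30)


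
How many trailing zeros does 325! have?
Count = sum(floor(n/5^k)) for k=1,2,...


floor(325/5) = 65
floor(325/25) = 13
floor(325/125) = 2
Total = 80

80 trailing zeros


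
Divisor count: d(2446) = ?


2446 = 2^1 × 1223^1
d(2446) = (1+1) × (1+1) = 4

4 divisors


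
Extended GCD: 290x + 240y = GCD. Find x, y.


Tabular extended Euclidean (each row: r = 290*s + 240*t):
r=290, s=1, t=0
r=240, s=0, t=1
q=1: r=50, s=1, t=-1   [290*(1) + 240*(-1) = 50]
q=4: r=40, s=-4, t=5   [290*(-4) + 240*(5) = 40]
q=1: r=10, s=5, t=-6   [290*(5) + 240*(-6) = 10]
q=4: r=0, s=-24, t=29   [290*(-24) + 240*(29) = 0]
GCD = 10; from the row with r=10: x=5, y=-6
Check: 290*(5) + 240*(-6) = 1450 - 1440 = 10

GCD = 10, x = 5, y = -6


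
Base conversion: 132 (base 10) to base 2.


132 (base 10) = 132 (decimal)
132 (decimal) = 10000100 (base 2)


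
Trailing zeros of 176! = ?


floor(176/5) = 35
floor(176/25) = 7
floor(176/125) = 1
Total = 43

43 trailing zeros


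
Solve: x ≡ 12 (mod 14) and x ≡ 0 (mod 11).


M = 14*11 = 154
M1 = M/14 = 11, M2 = M/11 = 14
M1^(-1) mod 14 = 9, M2^(-1) mod 11 = 4
x = 12*11*9 + 0*14*4 = 1188
1188 mod 154 = 110
Check: 110 mod 14 = 12 ✓, 110 mod 11 = 0 ✓

x ≡ 110 (mod 154)


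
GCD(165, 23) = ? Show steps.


165 = 7 * 23 + 4
23 = 5 * 4 + 3
4 = 1 * 3 + 1
3 = 3 * 1 + 0
GCD = 1


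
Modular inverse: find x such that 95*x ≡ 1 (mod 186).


Use the extended Euclidean algorithm on (186, 95); each row r = 186*s + 95*t:
r=186, s=1, t=0
r=95, s=0, t=1
q=1: r=91, s=1, t=-1   [186*(1) + 95*(-1) = 91]
q=1: r=4, s=-1, t=2   [186*(-1) + 95*(2) = 4]
q=22: r=3, s=23, t=-45   [186*(23) + 95*(-45) = 3]
q=1: r=1, s=-24, t=47   [186*(-24) + 95*(47) = 1]
q=3: r=0, s=95, t=-186   [186*(95) + 95*(-186) = 0]
GCD = 1 with t = 47, so 95*(47) ≡ 1 (mod 186)
Inverse = 47 mod 186 = 47
Check: 95 * 47 = 4465 ≡ 1 (mod 186)

95^(-1) ≡ 47 (mod 186)
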